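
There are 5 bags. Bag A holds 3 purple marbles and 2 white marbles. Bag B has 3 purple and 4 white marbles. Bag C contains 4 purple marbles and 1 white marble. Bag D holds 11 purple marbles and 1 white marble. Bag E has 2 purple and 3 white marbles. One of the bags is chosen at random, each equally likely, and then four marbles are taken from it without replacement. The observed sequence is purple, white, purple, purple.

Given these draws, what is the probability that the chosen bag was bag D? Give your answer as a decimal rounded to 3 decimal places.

0.202

For each hypothesis, P(data | H) works out to: P(data | bag A) = (3/5)(2/4)(2/3)(1/2) = 0.1; P(data | bag B) = (3/7)(4/6)(2/5)(1/4) = 0.028571; P(data | bag C) = (4/5)(1/4)(3/3)(2/2) = 0.2; P(data | bag D) = (11/12)(1/11)(10/10)(9/9) = 0.083333; P(data | bag E) = (2/5)(3/4)(1/3)(0/2) = 0.
Weighting by the prior gives 1/5 · 0.1 = 0.02, 1/5 · 0.028571 = 0.0057143, 1/5 · 0.2 = 0.04, 1/5 · 0.083333 = 0.016667, 1/5 · 0 = 0; summing to 0.082381.
By Bayes' rule, P(bag D | data) = (0.016667) / (0.082381) = 0.20231.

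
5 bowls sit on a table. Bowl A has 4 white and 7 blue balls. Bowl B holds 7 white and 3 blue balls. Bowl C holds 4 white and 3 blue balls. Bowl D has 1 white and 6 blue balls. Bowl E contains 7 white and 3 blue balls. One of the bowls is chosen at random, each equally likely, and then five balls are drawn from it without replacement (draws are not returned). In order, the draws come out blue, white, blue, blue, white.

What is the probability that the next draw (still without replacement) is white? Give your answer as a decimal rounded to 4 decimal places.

Under each hypothesis, the probability of the observed sequence is: P(data | bowl A) = (7/11)(4/10)(6/9)(5/8)(3/7) = 0.045455; P(data | bowl B) = (3/10)(7/9)(2/8)(1/7)(6/6) = 0.0083333; P(data | bowl C) = (3/7)(4/6)(2/5)(1/4)(3/3) = 0.028571; P(data | bowl D) = (6/7)(1/6)(5/5)(4/4)(0/3) = 0; P(data | bowl E) = (3/10)(7/9)(2/8)(1/7)(6/6) = 0.0083333.
The prior-weighted likelihoods are 1/5 · 0.045455 = 0.0090909, 1/5 · 0.0083333 = 0.0016667, 1/5 · 0.028571 = 0.0057143, 1/5 · 0 = 0, 1/5 · 0.0083333 = 0.0016667; these sum to 0.018139.
Dividing through by the total gives posterior P(bowl A | data) = 0.50119, P(bowl B | data) = 0.091885, P(bowl C | data) = 0.31504, P(bowl D | data) = 0, P(bowl E | data) = 0.091885.
The predictive probability is P(white next | data) = (1/3)(0.50119) + (1)(0.091885) + (1)(0.31504) + (1)(0.091885) = 0.66587.

0.6659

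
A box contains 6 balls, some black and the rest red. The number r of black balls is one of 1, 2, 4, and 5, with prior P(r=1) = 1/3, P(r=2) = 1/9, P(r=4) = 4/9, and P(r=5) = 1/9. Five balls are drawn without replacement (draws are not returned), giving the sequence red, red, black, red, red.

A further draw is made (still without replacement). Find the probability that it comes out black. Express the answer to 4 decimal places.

0.1176

Under each hypothesis, the probability of the observed sequence is: P(data | r = 1) = (5/6)(4/5)(1/4)(3/3)(2/2) = 1/6; P(data | r = 2) = (4/6)(3/5)(2/4)(2/3)(1/2) = 1/15; P(data | r = 4) = (2/6)(1/5)(4/4)(0/3) = 0; P(data | r = 5) = (1/6)(0/5) = 0.
Multiplying each by its prior: 1/3 · 1/6 = 1/18, 1/9 · 1/15 = 1/135, 4/9 · 0 = 0, 1/9 · 0 = 0; summing to 17/270.
Dividing through by the total gives posterior P(r = 1 | data) = 15/17, P(r = 2 | data) = 2/17, P(r = 4 | data) = 0, P(r = 5 | data) = 0.
The predictive probability is P(black next | data) = (0)(15/17) + (1)(2/17) = 2/17.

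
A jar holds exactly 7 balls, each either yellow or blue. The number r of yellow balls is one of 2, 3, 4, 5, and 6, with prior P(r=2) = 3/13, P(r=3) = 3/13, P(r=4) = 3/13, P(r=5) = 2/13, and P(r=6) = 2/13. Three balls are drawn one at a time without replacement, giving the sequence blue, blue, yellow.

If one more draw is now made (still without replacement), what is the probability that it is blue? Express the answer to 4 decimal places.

0.5063

For each hypothesis, P(data | H) works out to: P(data | r = 2) = (5/7)(4/6)(2/5) = 4/21; P(data | r = 3) = (4/7)(3/6)(3/5) = 6/35; P(data | r = 4) = (3/7)(2/6)(4/5) = 4/35; P(data | r = 5) = (2/7)(1/6)(5/5) = 1/21; P(data | r = 6) = (1/7)(0/6) = 0.
The prior-weighted likelihoods are 3/13 · 4/21 = 4/91, 3/13 · 6/35 = 18/455, 3/13 · 4/35 = 12/455, 2/13 · 1/21 = 2/273, 2/13 · 0 = 0; summing to 32/273.
The posterior is then P(r = 2 | data) = 3/8, P(r = 3 | data) = 27/80, P(r = 4 | data) = 9/40, P(r = 5 | data) = 1/16, P(r = 6 | data) = 0.
The predictive probability is P(blue next | data) = (3/4)(3/8) + (1/2)(27/80) + (1/4)(9/40) + (0)(1/16) = 81/160.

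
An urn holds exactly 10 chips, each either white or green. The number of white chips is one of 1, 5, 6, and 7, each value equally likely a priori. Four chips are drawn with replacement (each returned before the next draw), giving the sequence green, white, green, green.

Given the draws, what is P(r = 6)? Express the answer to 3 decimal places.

0.199

Compute the likelihood of the observed sequence for each case: P(data | r = 1) = (9/10)(1/10)(9/10)(9/10) = 0.0729; P(data | r = 5) = (5/10)(5/10)(5/10)(5/10) = 0.0625; P(data | r = 6) = (4/10)(6/10)(4/10)(4/10) = 0.0384; P(data | r = 7) = (3/10)(7/10)(3/10)(3/10) = 0.0189.
Multiplying each by its prior: 1/4 · 0.0729 = 0.018225, 1/4 · 0.0625 = 0.015625, 1/4 · 0.0384 = 0.0096, 1/4 · 0.0189 = 0.004725; with total 0.048175.
Therefore the posterior P(r = 6 | data) = (0.0096) / (0.048175) = 0.19927.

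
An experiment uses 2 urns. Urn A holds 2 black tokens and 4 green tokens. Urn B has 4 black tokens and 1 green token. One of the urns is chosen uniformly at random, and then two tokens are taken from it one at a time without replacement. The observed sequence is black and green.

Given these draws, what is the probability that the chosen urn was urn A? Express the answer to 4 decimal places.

The likelihood of the observed sequence under each hypothesis: P(data | urn A) = (2/6)(4/5) = 4/15; P(data | urn B) = (4/5)(1/4) = 1/5.
Weighting by the prior gives 1/2 · 4/15 = 2/15, 1/2 · 1/5 = 1/10; summing to 7/30.
By Bayes' rule, P(urn A | data) = (2/15) / (7/30) = 4/7.

0.5714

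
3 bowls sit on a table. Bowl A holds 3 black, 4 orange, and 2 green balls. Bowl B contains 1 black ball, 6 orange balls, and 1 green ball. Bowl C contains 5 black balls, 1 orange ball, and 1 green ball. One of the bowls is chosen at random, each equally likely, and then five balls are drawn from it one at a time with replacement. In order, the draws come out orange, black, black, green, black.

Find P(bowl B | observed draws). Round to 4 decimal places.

For each hypothesis, P(data | H) works out to: P(data | bowl A) = (4/9)(3/9)(3/9)(2/9)(3/9) = 0.003658; P(data | bowl B) = (6/8)(1/8)(1/8)(1/8)(1/8) = 0.00018311; P(data | bowl C) = (1/7)(5/7)(5/7)(1/7)(5/7) = 0.0074374.
Weighting by the prior gives 1/3 · 0.003658 = 0.0012193, 1/3 · 0.00018311 = 6.1035e-05, 1/3 · 0.0074374 = 0.0024791; summing to 0.0037595.
Hence P(bowl B | data) = (6.1035e-05) / (0.0037595) = 0.016235.

0.0162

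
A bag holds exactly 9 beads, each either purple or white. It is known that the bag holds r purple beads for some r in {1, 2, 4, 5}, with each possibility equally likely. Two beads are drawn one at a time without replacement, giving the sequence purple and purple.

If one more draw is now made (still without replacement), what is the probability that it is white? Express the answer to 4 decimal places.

0.6471

The likelihood of the observed sequence under each hypothesis: P(data | r = 1) = (1/9)(0/8) = 0; P(data | r = 2) = (2/9)(1/8) = 1/36; P(data | r = 4) = (4/9)(3/8) = 1/6; P(data | r = 5) = (5/9)(4/8) = 5/18.
Weighting by the prior gives 1/4 · 0 = 0, 1/4 · 1/36 = 1/144, 1/4 · 1/6 = 1/24, 1/4 · 5/18 = 5/72; summing to 17/144.
Normalising, the posterior is P(r = 1 | data) = 0, P(r = 2 | data) = 1/17, P(r = 4 | data) = 6/17, P(r = 5 | data) = 10/17.
So P(white next | data) = Σ P(white next | H) P(H | data) = (1)(1/17) + (5/7)(6/17) + (4/7)(10/17) = 11/17.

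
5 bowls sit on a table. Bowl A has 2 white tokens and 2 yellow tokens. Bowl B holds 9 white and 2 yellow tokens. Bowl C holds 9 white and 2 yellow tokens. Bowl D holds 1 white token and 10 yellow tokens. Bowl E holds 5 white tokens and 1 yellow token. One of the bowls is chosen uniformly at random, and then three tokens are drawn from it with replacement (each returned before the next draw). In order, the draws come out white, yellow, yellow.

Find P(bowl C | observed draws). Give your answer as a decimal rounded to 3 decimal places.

0.098

The likelihood of the observed sequence under each hypothesis: P(data | bowl A) = (2/4)(2/4)(2/4) = 0.125; P(data | bowl B) = (9/11)(2/11)(2/11) = 0.027047; P(data | bowl C) = (9/11)(2/11)(2/11) = 0.027047; P(data | bowl D) = (1/11)(10/11)(10/11) = 0.075131; P(data | bowl E) = (5/6)(1/6)(1/6) = 0.023148.
Multiplying each by its prior: 1/5 · 0.125 = 0.025, 1/5 · 0.027047 = 0.0054095, 1/5 · 0.027047 = 0.0054095, 1/5 · 0.075131 = 0.015026, 1/5 · 0.023148 = 0.0046296; summing to 0.055475.
By Bayes' rule, P(bowl C | data) = (0.0054095) / (0.055475) = 0.097512.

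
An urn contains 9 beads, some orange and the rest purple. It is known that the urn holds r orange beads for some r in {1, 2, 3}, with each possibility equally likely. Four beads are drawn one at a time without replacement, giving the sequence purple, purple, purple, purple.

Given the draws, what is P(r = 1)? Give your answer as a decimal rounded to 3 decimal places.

0.583

The likelihood of the observed sequence under each hypothesis: P(data | r = 1) = (8/9)(7/8)(6/7)(5/6) = 5/9; P(data | r = 2) = (7/9)(6/8)(5/7)(4/6) = 5/18; P(data | r = 3) = (6/9)(5/8)(4/7)(3/6) = 5/42.
The prior-weighted likelihoods are 1/3 · 5/9 = 5/27, 1/3 · 5/18 = 5/54, 1/3 · 5/42 = 5/126; with total 20/63.
Hence P(r = 1 | data) = (5/27) / (20/63) = 7/12.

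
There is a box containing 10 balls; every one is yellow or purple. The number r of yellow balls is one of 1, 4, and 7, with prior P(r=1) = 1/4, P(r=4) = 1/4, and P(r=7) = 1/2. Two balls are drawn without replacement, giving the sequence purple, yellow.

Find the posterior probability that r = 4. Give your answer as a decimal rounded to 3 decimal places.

0.320

Compute the likelihood of the observed sequence for each case: P(data | r = 1) = (9/10)(1/9) = 1/10; P(data | r = 4) = (6/10)(4/9) = 4/15; P(data | r = 7) = (3/10)(7/9) = 7/30.
The prior-weighted likelihoods are 1/4 · 1/10 = 1/40, 1/4 · 4/15 = 1/15, 1/2 · 7/30 = 7/60; summing to 5/24.
Hence P(r = 4 | data) = (1/15) / (5/24) = 8/25.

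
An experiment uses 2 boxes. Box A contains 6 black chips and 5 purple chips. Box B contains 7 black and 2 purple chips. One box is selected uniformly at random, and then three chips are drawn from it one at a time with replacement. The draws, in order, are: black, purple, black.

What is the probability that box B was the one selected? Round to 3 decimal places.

0.499

The likelihood of the observed sequence under each hypothesis: P(data | box A) = (6/11)(5/11)(6/11) = 0.13524; P(data | box B) = (7/9)(2/9)(7/9) = 0.13443.
The prior-weighted likelihoods are 1/2 · 0.13524 = 0.067618, 1/2 · 0.13443 = 0.067215; summing to 0.13483.
By Bayes' rule, P(box B | data) = (0.067215) / (0.13483) = 0.49851.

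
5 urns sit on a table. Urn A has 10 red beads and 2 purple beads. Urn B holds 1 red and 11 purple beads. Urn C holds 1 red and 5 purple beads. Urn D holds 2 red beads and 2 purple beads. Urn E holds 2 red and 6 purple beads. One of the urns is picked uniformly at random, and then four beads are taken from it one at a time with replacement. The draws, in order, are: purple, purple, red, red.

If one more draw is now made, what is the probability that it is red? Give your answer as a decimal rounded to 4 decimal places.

0.4210

Under each hypothesis, the probability of the observed sequence is: P(data | urn A) = (2/12)(2/12)(10/12)(10/12) = 0.01929; P(data | urn B) = (11/12)(11/12)(1/12)(1/12) = 0.0058353; P(data | urn C) = (5/6)(5/6)(1/6)(1/6) = 0.01929; P(data | urn D) = (2/4)(2/4)(2/4)(2/4) = 0.0625; P(data | urn E) = (6/8)(6/8)(2/8)(2/8) = 0.035156.
Multiplying each by its prior: 1/5 · 0.01929 = 0.003858, 1/5 · 0.0058353 = 0.0011671, 1/5 · 0.01929 = 0.003858, 1/5 · 0.0625 = 0.0125, 1/5 · 0.035156 = 0.0070313; summing to 0.028414.
Normalising, the posterior is P(urn A | data) = 0.13578, P(urn B | data) = 0.041073, P(urn C | data) = 0.13578, P(urn D | data) = 0.43992, P(urn E | data) = 0.24745.
The predictive probability is P(red next | data) = (5/6)(0.13578) + (1/12)(0.041073) + (1/6)(0.13578) + (1/2)(0.43992) + (1/4)(0.24745) = 0.42102.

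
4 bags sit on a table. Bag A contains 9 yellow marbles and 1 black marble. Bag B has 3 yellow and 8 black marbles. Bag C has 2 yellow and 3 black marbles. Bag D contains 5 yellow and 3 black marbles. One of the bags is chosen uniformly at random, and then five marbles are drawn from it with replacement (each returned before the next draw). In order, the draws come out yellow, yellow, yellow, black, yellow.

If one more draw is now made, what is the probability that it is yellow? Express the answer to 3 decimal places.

0.718

The likelihood of the observed sequence under each hypothesis: P(data | bag A) = (9/10)(9/10)(9/10)(1/10)(9/10) = 0.06561; P(data | bag B) = (3/11)(3/11)(3/11)(8/11)(3/11) = 0.0040236; P(data | bag C) = (2/5)(2/5)(2/5)(3/5)(2/5) = 0.01536; P(data | bag D) = (5/8)(5/8)(5/8)(3/8)(5/8) = 0.05722.
Multiplying each by its prior: 1/4 · 0.06561 = 0.016403, 1/4 · 0.0040236 = 0.0010059, 1/4 · 0.01536 = 0.00384, 1/4 · 0.05722 = 0.014305; with total 0.035554.
Normalising, the posterior is P(bag A | data) = 0.46135, P(bag B | data) = 0.028292, P(bag C | data) = 0.10801, P(bag D | data) = 0.40235.
So P(yellow next | data) = Σ P(yellow next | H) P(H | data) = (9/10)(0.46135) + (3/11)(0.028292) + (2/5)(0.10801) + (5/8)(0.40235) = 0.7176.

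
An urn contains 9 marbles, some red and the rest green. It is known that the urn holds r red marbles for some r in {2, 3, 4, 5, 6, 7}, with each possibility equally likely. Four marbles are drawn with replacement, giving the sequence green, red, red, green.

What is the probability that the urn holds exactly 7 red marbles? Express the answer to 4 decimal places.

For each hypothesis, P(data | H) works out to: P(data | r = 2) = (7/9)(2/9)(2/9)(7/9) = 0.029873; P(data | r = 3) = (6/9)(3/9)(3/9)(6/9) = 0.049383; P(data | r = 4) = (5/9)(4/9)(4/9)(5/9) = 0.060966; P(data | r = 5) = (4/9)(5/9)(5/9)(4/9) = 0.060966; P(data | r = 6) = (3/9)(6/9)(6/9)(3/9) = 0.049383; P(data | r = 7) = (2/9)(7/9)(7/9)(2/9) = 0.029873.
Weighting by the prior gives 1/6 · 0.029873 = 0.0049789, 1/6 · 0.049383 = 0.0082305, 1/6 · 0.060966 = 0.010161, 1/6 · 0.060966 = 0.010161, 1/6 · 0.049383 = 0.0082305, 1/6 · 0.029873 = 0.0049789; these sum to 0.046741.
Hence P(r = 7 | data) = (0.0049789) / (0.046741) = 0.10652.

0.1065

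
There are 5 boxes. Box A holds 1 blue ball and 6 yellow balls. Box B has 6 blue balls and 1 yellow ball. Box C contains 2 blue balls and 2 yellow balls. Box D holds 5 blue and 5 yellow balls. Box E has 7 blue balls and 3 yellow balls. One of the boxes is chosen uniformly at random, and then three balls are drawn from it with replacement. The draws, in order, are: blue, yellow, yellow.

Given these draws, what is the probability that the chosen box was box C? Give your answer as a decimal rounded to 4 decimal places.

0.2871

The likelihood of the observed sequence under each hypothesis: P(data | box A) = (1/7)(6/7)(6/7) = 0.10496; P(data | box B) = (6/7)(1/7)(1/7) = 0.017493; P(data | box C) = (2/4)(2/4)(2/4) = 0.125; P(data | box D) = (5/10)(5/10)(5/10) = 0.125; P(data | box E) = (7/10)(3/10)(3/10) = 0.063.
Multiplying each by its prior: 1/5 · 0.10496 = 0.020991, 1/5 · 0.017493 = 0.0034985, 1/5 · 0.125 = 0.025, 1/5 · 0.125 = 0.025, 1/5 · 0.063 = 0.0126; these sum to 0.08709.
By Bayes' rule, P(box C | data) = (0.025) / (0.08709) = 0.28706.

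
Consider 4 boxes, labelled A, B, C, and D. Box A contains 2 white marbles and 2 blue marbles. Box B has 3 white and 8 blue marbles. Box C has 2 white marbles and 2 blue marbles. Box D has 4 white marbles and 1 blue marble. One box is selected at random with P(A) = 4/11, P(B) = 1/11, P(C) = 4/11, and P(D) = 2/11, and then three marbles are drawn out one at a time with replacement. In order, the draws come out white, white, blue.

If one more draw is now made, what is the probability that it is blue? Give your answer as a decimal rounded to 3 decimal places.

For each hypothesis, P(data | H) works out to: P(data | box A) = (2/4)(2/4)(2/4) = 0.125; P(data | box B) = (3/11)(3/11)(8/11) = 0.054095; P(data | box C) = (2/4)(2/4)(2/4) = 0.125; P(data | box D) = (4/5)(4/5)(1/5) = 0.128.
Weighting by the prior gives 4/11 · 0.125 = 0.045455, 1/11 · 0.054095 = 0.0049177, 4/11 · 0.125 = 0.045455, 2/11 · 0.128 = 0.023273; with total 0.1191.
Normalising, the posterior is P(box A | data) = 0.38165, P(box B | data) = 0.041291, P(box C | data) = 0.38165, P(box D | data) = 0.19541.
So P(blue next | data) = Σ P(blue next | H) P(H | data) = (1/2)(0.38165) + (8/11)(0.041291) + (1/2)(0.38165) + (1/5)(0.19541) = 0.45076.

0.451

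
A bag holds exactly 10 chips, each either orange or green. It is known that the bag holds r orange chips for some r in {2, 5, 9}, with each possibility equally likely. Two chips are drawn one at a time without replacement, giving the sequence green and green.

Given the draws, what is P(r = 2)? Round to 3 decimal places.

Under each hypothesis, the probability of the observed sequence is: P(data | r = 2) = (8/10)(7/9) = 28/45; P(data | r = 5) = (5/10)(4/9) = 2/9; P(data | r = 9) = (1/10)(0/9) = 0.
Weighting by the prior gives 1/3 · 28/45 = 28/135, 1/3 · 2/9 = 2/27, 1/3 · 0 = 0; summing to 38/135.
Therefore the posterior P(r = 2 | data) = (28/135) / (38/135) = 14/19.

0.737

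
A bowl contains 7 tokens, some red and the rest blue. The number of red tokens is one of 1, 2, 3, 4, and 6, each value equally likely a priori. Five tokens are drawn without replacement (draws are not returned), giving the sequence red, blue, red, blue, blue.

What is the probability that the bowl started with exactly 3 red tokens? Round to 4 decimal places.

0.4286

Compute the likelihood of the observed sequence for each case: P(data | r = 1) = (1/7)(6/6)(0/5) = 0; P(data | r = 2) = (2/7)(5/6)(1/5)(4/4)(3/3) = 1/21; P(data | r = 3) = (3/7)(4/6)(2/5)(3/4)(2/3) = 2/35; P(data | r = 4) = (4/7)(3/6)(3/5)(2/4)(1/3) = 1/35; P(data | r = 6) = (6/7)(1/6)(5/5)(0/4) = 0.
Weighting by the prior gives 1/5 · 0 = 0, 1/5 · 1/21 = 1/105, 1/5 · 2/35 = 2/175, 1/5 · 1/35 = 1/175, 1/5 · 0 = 0; with total 2/75.
Therefore the posterior P(r = 3 | data) = (2/175) / (2/75) = 3/7.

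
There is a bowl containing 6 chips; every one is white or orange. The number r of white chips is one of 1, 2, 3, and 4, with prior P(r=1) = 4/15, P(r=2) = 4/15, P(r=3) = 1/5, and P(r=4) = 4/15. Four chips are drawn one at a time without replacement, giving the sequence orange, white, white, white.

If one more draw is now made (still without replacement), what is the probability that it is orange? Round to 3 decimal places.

0.610

The likelihood of the observed sequence under each hypothesis: P(data | r = 1) = (5/6)(1/5)(0/4) = 0; P(data | r = 2) = (4/6)(2/5)(1/4)(0/3) = 0; P(data | r = 3) = (3/6)(3/5)(2/4)(1/3) = 1/20; P(data | r = 4) = (2/6)(4/5)(3/4)(2/3) = 2/15.
The prior-weighted likelihoods are 4/15 · 0 = 0, 4/15 · 0 = 0, 1/5 · 1/20 = 1/100, 4/15 · 2/15 = 8/225; with total 41/900.
Normalising, the posterior is P(r = 1 | data) = 0, P(r = 2 | data) = 0, P(r = 3 | data) = 9/41, P(r = 4 | data) = 32/41.
Averaging over the posterior, P(orange next | data) = (1)(9/41) + (1/2)(32/41) = 25/41.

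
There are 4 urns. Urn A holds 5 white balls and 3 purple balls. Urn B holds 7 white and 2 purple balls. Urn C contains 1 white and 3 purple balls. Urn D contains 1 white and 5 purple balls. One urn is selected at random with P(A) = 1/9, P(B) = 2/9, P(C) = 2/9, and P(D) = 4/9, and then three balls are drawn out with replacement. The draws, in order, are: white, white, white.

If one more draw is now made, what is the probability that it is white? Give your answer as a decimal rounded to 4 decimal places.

For each hypothesis, P(data | H) works out to: P(data | urn A) = (5/8)(5/8)(5/8) = 0.24414; P(data | urn B) = (7/9)(7/9)(7/9) = 0.47051; P(data | urn C) = (1/4)(1/4)(1/4) = 0.015625; P(data | urn D) = (1/6)(1/6)(1/6) = 0.0046296.
Multiplying each by its prior: 1/9 · 0.24414 = 0.027127, 2/9 · 0.47051 = 0.10456, 2/9 · 0.015625 = 0.0034722, 4/9 · 0.0046296 = 0.0020576; these sum to 0.13721.
The posterior is then P(urn A | data) = 0.1977, P(urn B | data) = 0.762, P(urn C | data) = 0.025305, P(urn D | data) = 0.014996.
Averaging over the posterior, P(white next | data) = (5/8)(0.1977) + (7/9)(0.762) + (1/4)(0.025305) + (1/6)(0.014996) = 0.72505.

0.7251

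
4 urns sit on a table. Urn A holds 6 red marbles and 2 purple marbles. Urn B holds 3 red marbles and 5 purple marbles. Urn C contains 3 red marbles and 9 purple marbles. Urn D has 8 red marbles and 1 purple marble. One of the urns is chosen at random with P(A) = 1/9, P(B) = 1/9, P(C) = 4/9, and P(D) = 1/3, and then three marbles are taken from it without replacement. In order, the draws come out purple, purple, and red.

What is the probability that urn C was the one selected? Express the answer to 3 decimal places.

0.753

Under each hypothesis, the probability of the observed sequence is: P(data | urn A) = (2/8)(1/7)(6/6) = 0.035714; P(data | urn B) = (5/8)(4/7)(3/6) = 0.17857; P(data | urn C) = (9/12)(8/11)(3/10) = 0.16364; P(data | urn D) = (1/9)(0/8) = 0.
Weighting by the prior gives 1/9 · 0.035714 = 0.0039683, 1/9 · 0.17857 = 0.019841, 4/9 · 0.16364 = 0.072727, 1/3 · 0 = 0; summing to 0.096537.
Therefore the posterior P(urn C | data) = (0.072727) / (0.096537) = 0.75336.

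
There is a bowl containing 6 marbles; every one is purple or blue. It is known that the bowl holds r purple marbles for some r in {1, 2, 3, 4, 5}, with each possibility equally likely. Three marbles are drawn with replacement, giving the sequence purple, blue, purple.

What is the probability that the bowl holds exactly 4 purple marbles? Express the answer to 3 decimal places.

For each hypothesis, P(data | H) works out to: P(data | r = 1) = (1/6)(5/6)(1/6) = 5/216; P(data | r = 2) = (2/6)(4/6)(2/6) = 2/27; P(data | r = 3) = (3/6)(3/6)(3/6) = 1/8; P(data | r = 4) = (4/6)(2/6)(4/6) = 4/27; P(data | r = 5) = (5/6)(1/6)(5/6) = 25/216.
Multiplying each by its prior: 1/5 · 5/216 = 1/216, 1/5 · 2/27 = 2/135, 1/5 · 1/8 = 1/40, 1/5 · 4/27 = 4/135, 1/5 · 25/216 = 5/216; these sum to 7/72.
So P(r = 4 | data) = (4/135) / (7/72) = 32/105.

0.305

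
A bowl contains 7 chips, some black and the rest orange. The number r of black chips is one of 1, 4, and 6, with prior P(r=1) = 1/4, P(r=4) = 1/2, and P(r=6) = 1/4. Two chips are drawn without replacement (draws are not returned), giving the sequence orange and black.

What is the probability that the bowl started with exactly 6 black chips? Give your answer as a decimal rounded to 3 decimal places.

Compute the likelihood of the observed sequence for each case: P(data | r = 1) = (6/7)(1/6) = 1/7; P(data | r = 4) = (3/7)(4/6) = 2/7; P(data | r = 6) = (1/7)(6/6) = 1/7.
Multiplying each by its prior: 1/4 · 1/7 = 1/28, 1/2 · 2/7 = 1/7, 1/4 · 1/7 = 1/28; summing to 3/14.
Therefore the posterior P(r = 6 | data) = (1/28) / (3/14) = 1/6.

0.167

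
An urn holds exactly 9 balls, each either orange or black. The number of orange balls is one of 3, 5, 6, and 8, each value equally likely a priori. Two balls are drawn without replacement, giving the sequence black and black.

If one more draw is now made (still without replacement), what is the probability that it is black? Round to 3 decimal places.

Compute the likelihood of the observed sequence for each case: P(data | r = 3) = (6/9)(5/8) = 5/12; P(data | r = 5) = (4/9)(3/8) = 1/6; P(data | r = 6) = (3/9)(2/8) = 1/12; P(data | r = 8) = (1/9)(0/8) = 0.
Weighting by the prior gives 1/4 · 5/12 = 5/48, 1/4 · 1/6 = 1/24, 1/4 · 1/12 = 1/48, 1/4 · 0 = 0; these sum to 1/6.
Dividing through by the total gives posterior P(r = 3 | data) = 5/8, P(r = 5 | data) = 1/4, P(r = 6 | data) = 1/8, P(r = 8 | data) = 0.
Averaging over the posterior, P(black next | data) = (4/7)(5/8) + (2/7)(1/4) + (1/7)(1/8) = 25/56.

0.446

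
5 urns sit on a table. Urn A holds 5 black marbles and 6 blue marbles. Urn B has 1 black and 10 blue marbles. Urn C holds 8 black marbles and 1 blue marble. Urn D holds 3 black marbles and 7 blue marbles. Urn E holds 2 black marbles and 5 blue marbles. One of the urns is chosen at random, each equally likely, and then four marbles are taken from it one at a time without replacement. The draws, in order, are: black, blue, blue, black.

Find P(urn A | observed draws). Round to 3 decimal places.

Under each hypothesis, the probability of the observed sequence is: P(data | urn A) = (5/11)(6/10)(5/9)(4/8) = 0.075758; P(data | urn B) = (1/11)(10/10)(9/9)(0/8) = 0; P(data | urn C) = (8/9)(1/8)(0/7) = 0; P(data | urn D) = (3/10)(7/9)(6/8)(2/7) = 0.05; P(data | urn E) = (2/7)(5/6)(4/5)(1/4) = 0.047619.
Weighting by the prior gives 1/5 · 0.075758 = 0.015152, 1/5 · 0 = 0, 1/5 · 0 = 0, 1/5 · 0.05 = 0.01, 1/5 · 0.047619 = 0.0095238; these sum to 0.034675.
By Bayes' rule, P(urn A | data) = (0.015152) / (0.034675) = 0.43695.

0.437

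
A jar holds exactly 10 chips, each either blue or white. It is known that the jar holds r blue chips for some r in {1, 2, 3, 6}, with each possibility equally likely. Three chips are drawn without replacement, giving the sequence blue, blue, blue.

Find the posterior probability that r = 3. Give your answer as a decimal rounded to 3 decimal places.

0.048

Under each hypothesis, the probability of the observed sequence is: P(data | r = 1) = (1/10)(0/9) = 0; P(data | r = 2) = (2/10)(1/9)(0/8) = 0; P(data | r = 3) = (3/10)(2/9)(1/8) = 1/120; P(data | r = 6) = (6/10)(5/9)(4/8) = 1/6.
Multiplying each by its prior: 1/4 · 0 = 0, 1/4 · 0 = 0, 1/4 · 1/120 = 1/480, 1/4 · 1/6 = 1/24; summing to 7/160.
So P(r = 3 | data) = (1/480) / (7/160) = 1/21.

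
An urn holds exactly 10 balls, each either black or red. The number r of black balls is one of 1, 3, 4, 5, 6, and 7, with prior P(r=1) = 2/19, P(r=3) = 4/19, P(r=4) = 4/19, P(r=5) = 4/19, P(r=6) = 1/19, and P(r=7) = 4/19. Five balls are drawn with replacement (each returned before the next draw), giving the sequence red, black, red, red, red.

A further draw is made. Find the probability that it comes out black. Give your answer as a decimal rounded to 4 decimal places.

0.3420

For each hypothesis, P(data | H) works out to: P(data | r = 1) = (9/10)(1/10)(9/10)(9/10)(9/10) = 0.06561; P(data | r = 3) = (7/10)(3/10)(7/10)(7/10)(7/10) = 0.07203; P(data | r = 4) = (6/10)(4/10)(6/10)(6/10)(6/10) = 0.05184; P(data | r = 5) = (5/10)(5/10)(5/10)(5/10)(5/10) = 0.03125; P(data | r = 6) = (4/10)(6/10)(4/10)(4/10)(4/10) = 0.01536; P(data | r = 7) = (3/10)(7/10)(3/10)(3/10)(3/10) = 0.00567.
Weighting by the prior gives 2/19 · 0.06561 = 0.0069063, 4/19 · 0.07203 = 0.015164, 4/19 · 0.05184 = 0.010914, 4/19 · 0.03125 = 0.0065789, 1/19 · 0.01536 = 0.00080842, 4/19 · 0.00567 = 0.0011937; with total 0.041565.
Dividing through by the total gives posterior P(r = 1 | data) = 0.16616, P(r = 3 | data) = 0.36483, P(r = 4 | data) = 0.26257, P(r = 5 | data) = 0.15828, P(r = 6 | data) = 0.019449, P(r = 7 | data) = 0.028718.
So P(black next | data) = Σ P(black next | H) P(H | data) = (1/10)(0.16616) + (3/10)(0.36483) + (2/5)(0.26257) + (1/2)(0.15828) + (3/5)(0.019449) + (7/10)(0.028718) = 0.342.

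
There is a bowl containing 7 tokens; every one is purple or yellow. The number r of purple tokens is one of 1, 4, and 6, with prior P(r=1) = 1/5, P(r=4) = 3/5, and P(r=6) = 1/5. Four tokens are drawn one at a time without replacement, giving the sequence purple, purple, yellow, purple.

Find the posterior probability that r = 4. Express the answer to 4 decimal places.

For each hypothesis, P(data | H) works out to: P(data | r = 1) = (1/7)(0/6) = 0; P(data | r = 4) = (4/7)(3/6)(3/5)(2/4) = 3/35; P(data | r = 6) = (6/7)(5/6)(1/5)(4/4) = 1/7.
The prior-weighted likelihoods are 1/5 · 0 = 0, 3/5 · 3/35 = 9/175, 1/5 · 1/7 = 1/35; summing to 2/25.
By Bayes' rule, P(r = 4 | data) = (9/175) / (2/25) = 9/14.

0.6429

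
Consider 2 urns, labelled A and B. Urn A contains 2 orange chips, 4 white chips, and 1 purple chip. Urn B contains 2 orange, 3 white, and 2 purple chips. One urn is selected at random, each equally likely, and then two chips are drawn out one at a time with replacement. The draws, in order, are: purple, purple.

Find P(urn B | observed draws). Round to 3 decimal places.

0.800

The likelihood of the observed sequence under each hypothesis: P(data | urn A) = (1/7)(1/7) = 1/49; P(data | urn B) = (2/7)(2/7) = 4/49.
Multiplying each by its prior: 1/2 · 1/49 = 1/98, 1/2 · 4/49 = 2/49; these sum to 5/98.
By Bayes' rule, P(urn B | data) = (2/49) / (5/98) = 4/5.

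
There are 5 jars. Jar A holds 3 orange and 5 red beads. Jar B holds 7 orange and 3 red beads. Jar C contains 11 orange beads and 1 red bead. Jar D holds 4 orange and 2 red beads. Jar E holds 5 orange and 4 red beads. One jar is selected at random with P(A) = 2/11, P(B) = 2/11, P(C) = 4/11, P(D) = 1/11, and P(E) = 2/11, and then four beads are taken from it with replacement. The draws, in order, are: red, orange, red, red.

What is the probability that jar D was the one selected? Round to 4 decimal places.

0.0715

Under each hypothesis, the probability of the observed sequence is: P(data | jar A) = (5/8)(3/8)(5/8)(5/8) = 0.091553; P(data | jar B) = (3/10)(7/10)(3/10)(3/10) = 0.0189; P(data | jar C) = (1/12)(11/12)(1/12)(1/12) = 0.00053048; P(data | jar D) = (2/6)(4/6)(2/6)(2/6) = 0.024691; P(data | jar E) = (4/9)(5/9)(4/9)(4/9) = 0.048773.
Weighting by the prior gives 2/11 · 0.091553 = 0.016646, 2/11 · 0.0189 = 0.0034364, 4/11 · 0.00053048 = 0.0001929, 1/11 · 0.024691 = 0.0022447, 2/11 · 0.048773 = 0.0088678; summing to 0.031388.
By Bayes' rule, P(jar D | data) = (0.0022447) / (0.031388) = 0.071514.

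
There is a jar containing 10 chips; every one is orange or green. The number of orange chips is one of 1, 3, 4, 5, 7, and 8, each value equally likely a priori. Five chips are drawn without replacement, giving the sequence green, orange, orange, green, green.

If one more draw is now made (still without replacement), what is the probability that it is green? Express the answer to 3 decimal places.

The likelihood of the observed sequence under each hypothesis: P(data | r = 1) = (9/10)(1/9)(0/8) = 0; P(data | r = 3) = (7/10)(3/9)(2/8)(6/7)(5/6) = 0.041667; P(data | r = 4) = (6/10)(4/9)(3/8)(5/7)(4/6) = 0.047619; P(data | r = 5) = (5/10)(5/9)(4/8)(4/7)(3/6) = 0.039683; P(data | r = 7) = (3/10)(7/9)(6/8)(2/7)(1/6) = 0.0083333; P(data | r = 8) = (2/10)(8/9)(7/8)(1/7)(0/6) = 0.
The prior-weighted likelihoods are 1/6 · 0 = 0, 1/6 · 0.041667 = 0.0069444, 1/6 · 0.047619 = 0.0079365, 1/6 · 0.039683 = 0.0066138, 1/6 · 0.0083333 = 0.0013889, 1/6 · 0 = 0; with total 0.022884.
Normalising, the posterior is P(r = 1 | data) = 0, P(r = 3 | data) = 0.30347, P(r = 4 | data) = 0.34682, P(r = 5 | data) = 0.28902, P(r = 7 | data) = 0.060694, P(r = 8 | data) = 0.
The predictive probability is P(green next | data) = (4/5)(0.30347) + (3/5)(0.34682) + (2/5)(0.28902) + (0)(0.060694) = 0.56647.

0.566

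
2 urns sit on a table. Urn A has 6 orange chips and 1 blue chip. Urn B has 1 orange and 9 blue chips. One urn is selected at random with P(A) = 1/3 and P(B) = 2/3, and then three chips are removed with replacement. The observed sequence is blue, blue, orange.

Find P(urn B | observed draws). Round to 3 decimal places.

0.903

For each hypothesis, P(data | H) works out to: P(data | urn A) = (1/7)(1/7)(6/7) = 0.017493; P(data | urn B) = (9/10)(9/10)(1/10) = 0.081.
Multiplying each by its prior: 1/3 · 0.017493 = 0.0058309, 2/3 · 0.081 = 0.054; summing to 0.059831.
Hence P(urn B | data) = (0.054) / (0.059831) = 0.90254.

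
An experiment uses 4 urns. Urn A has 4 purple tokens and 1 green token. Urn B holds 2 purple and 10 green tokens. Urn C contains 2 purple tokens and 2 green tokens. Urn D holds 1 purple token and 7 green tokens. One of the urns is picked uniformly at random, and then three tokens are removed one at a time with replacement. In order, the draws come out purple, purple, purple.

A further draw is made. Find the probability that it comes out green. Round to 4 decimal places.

The likelihood of the observed sequence under each hypothesis: P(data | urn A) = (4/5)(4/5)(4/5) = 0.512; P(data | urn B) = (2/12)(2/12)(2/12) = 0.0046296; P(data | urn C) = (2/4)(2/4)(2/4) = 0.125; P(data | urn D) = (1/8)(1/8)(1/8) = 0.0019531.
Weighting by the prior gives 1/4 · 0.512 = 0.128, 1/4 · 0.0046296 = 0.0011574, 1/4 · 0.125 = 0.03125, 1/4 · 0.0019531 = 0.00048828; summing to 0.1609.
Normalising, the posterior is P(urn A | data) = 0.79555, P(urn B | data) = 0.0071935, P(urn C | data) = 0.19423, P(urn D | data) = 0.0030348.
The predictive probability is P(green next | data) = (1/5)(0.79555) + (5/6)(0.0071935) + (1/2)(0.19423) + (7/8)(0.0030348) = 0.26487.

0.2649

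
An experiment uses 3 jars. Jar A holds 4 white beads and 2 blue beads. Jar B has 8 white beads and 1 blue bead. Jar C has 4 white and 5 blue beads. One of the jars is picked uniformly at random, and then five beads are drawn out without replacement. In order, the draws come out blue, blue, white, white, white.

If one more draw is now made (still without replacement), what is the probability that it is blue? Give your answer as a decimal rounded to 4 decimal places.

0.2419

For each hypothesis, P(data | H) works out to: P(data | jar A) = (2/6)(1/5)(4/4)(3/3)(2/2) = 1/15; P(data | jar B) = (1/9)(0/8) = 0; P(data | jar C) = (5/9)(4/8)(4/7)(3/6)(2/5) = 2/63.
Multiplying each by its prior: 1/3 · 1/15 = 1/45, 1/3 · 0 = 0, 1/3 · 2/63 = 2/189; with total 31/945.
Dividing through by the total gives posterior P(jar A | data) = 21/31, P(jar B | data) = 0, P(jar C | data) = 10/31.
Averaging over the posterior, P(blue next | data) = (0)(21/31) + (3/4)(10/31) = 15/62.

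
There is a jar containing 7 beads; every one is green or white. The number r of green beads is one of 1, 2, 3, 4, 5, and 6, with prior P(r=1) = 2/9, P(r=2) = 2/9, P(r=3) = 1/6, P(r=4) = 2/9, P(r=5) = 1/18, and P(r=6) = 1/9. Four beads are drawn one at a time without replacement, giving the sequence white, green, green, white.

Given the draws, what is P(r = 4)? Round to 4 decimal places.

0.4091

For each hypothesis, P(data | H) works out to: P(data | r = 1) = (6/7)(1/6)(0/5) = 0; P(data | r = 2) = (5/7)(2/6)(1/5)(4/4) = 1/21; P(data | r = 3) = (4/7)(3/6)(2/5)(3/4) = 3/35; P(data | r = 4) = (3/7)(4/6)(3/5)(2/4) = 3/35; P(data | r = 5) = (2/7)(5/6)(4/5)(1/4) = 1/21; P(data | r = 6) = (1/7)(6/6)(5/5)(0/4) = 0.
The prior-weighted likelihoods are 2/9 · 0 = 0, 2/9 · 1/21 = 2/189, 1/6 · 3/35 = 1/70, 2/9 · 3/35 = 2/105, 1/18 · 1/21 = 1/378, 1/9 · 0 = 0; summing to 44/945.
So P(r = 4 | data) = (2/105) / (44/945) = 9/22.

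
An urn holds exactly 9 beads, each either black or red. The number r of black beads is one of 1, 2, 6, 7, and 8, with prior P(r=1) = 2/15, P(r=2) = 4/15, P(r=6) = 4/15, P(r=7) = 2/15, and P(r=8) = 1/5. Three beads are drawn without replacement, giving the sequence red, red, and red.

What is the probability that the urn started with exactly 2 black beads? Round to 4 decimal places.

0.5469

Under each hypothesis, the probability of the observed sequence is: P(data | r = 1) = (8/9)(7/8)(6/7) = 2/3; P(data | r = 2) = (7/9)(6/8)(5/7) = 5/12; P(data | r = 6) = (3/9)(2/8)(1/7) = 1/84; P(data | r = 7) = (2/9)(1/8)(0/7) = 0; P(data | r = 8) = (1/9)(0/8) = 0.
The prior-weighted likelihoods are 2/15 · 2/3 = 4/45, 4/15 · 5/12 = 1/9, 4/15 · 1/84 = 1/315, 2/15 · 0 = 0, 1/5 · 0 = 0; summing to 64/315.
By Bayes' rule, P(r = 2 | data) = (1/9) / (64/315) = 35/64.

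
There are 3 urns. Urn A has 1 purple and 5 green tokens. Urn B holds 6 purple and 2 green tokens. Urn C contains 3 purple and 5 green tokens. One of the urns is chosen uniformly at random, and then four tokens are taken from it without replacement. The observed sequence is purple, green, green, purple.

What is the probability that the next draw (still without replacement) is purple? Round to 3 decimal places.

0.500

Under each hypothesis, the probability of the observed sequence is: P(data | urn A) = (1/6)(5/5)(4/4)(0/3) = 0; P(data | urn B) = (6/8)(2/7)(1/6)(5/5) = 1/28; P(data | urn C) = (3/8)(5/7)(4/6)(2/5) = 1/14.
The prior-weighted likelihoods are 1/3 · 0 = 0, 1/3 · 1/28 = 1/84, 1/3 · 1/14 = 1/42; these sum to 1/28.
Normalising, the posterior is P(urn A | data) = 0, P(urn B | data) = 1/3, P(urn C | data) = 2/3.
The predictive probability is P(purple next | data) = (1)(1/3) + (1/4)(2/3) = 1/2.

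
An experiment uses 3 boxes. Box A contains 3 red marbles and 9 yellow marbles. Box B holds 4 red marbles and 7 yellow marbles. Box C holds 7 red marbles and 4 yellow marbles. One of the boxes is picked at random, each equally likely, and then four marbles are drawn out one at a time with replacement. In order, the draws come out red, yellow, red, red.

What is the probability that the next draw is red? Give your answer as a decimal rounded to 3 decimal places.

For each hypothesis, P(data | H) works out to: P(data | box A) = (3/12)(9/12)(3/12)(3/12) = 0.011719; P(data | box B) = (4/11)(7/11)(4/11)(4/11) = 0.030599; P(data | box C) = (7/11)(4/11)(7/11)(7/11) = 0.093709.
Weighting by the prior gives 1/3 · 0.011719 = 0.0039062, 1/3 · 0.030599 = 0.0102, 1/3 · 0.093709 = 0.031236; these sum to 0.045342.
The posterior is then P(box A | data) = 0.08615, P(box B | data) = 0.22495, P(box C | data) = 0.6889.
So P(red next | data) = Σ P(red next | H) P(H | data) = (1/4)(0.08615) + (4/11)(0.22495) + (7/11)(0.6889) = 0.54173.

0.542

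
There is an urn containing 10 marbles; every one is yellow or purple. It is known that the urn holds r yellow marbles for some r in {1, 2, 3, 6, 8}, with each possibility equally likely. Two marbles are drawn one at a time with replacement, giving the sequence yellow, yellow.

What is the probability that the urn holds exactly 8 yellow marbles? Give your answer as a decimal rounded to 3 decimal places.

For each hypothesis, P(data | H) works out to: P(data | r = 1) = (1/10)(1/10) = 1/100; P(data | r = 2) = (2/10)(2/10) = 1/25; P(data | r = 3) = (3/10)(3/10) = 9/100; P(data | r = 6) = (6/10)(6/10) = 9/25; P(data | r = 8) = (8/10)(8/10) = 16/25.
Weighting by the prior gives 1/5 · 1/100 = 1/500, 1/5 · 1/25 = 1/125, 1/5 · 9/100 = 9/500, 1/5 · 9/25 = 9/125, 1/5 · 16/25 = 16/125; these sum to 57/250.
Therefore the posterior P(r = 8 | data) = (16/125) / (57/250) = 32/57.

0.561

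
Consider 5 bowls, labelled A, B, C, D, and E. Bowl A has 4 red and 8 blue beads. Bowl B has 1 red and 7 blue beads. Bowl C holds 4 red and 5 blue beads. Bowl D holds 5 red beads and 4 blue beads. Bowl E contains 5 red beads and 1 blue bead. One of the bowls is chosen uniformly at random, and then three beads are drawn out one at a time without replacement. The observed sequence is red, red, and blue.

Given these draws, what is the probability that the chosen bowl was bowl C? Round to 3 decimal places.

Compute the likelihood of the observed sequence for each case: P(data | bowl A) = (4/12)(3/11)(8/10) = 0.072727; P(data | bowl B) = (1/8)(0/7) = 0; P(data | bowl C) = (4/9)(3/8)(5/7) = 0.11905; P(data | bowl D) = (5/9)(4/8)(4/7) = 0.15873; P(data | bowl E) = (5/6)(4/5)(1/4) = 0.16667.
The prior-weighted likelihoods are 1/5 · 0.072727 = 0.014545, 1/5 · 0 = 0, 1/5 · 0.11905 = 0.02381, 1/5 · 0.15873 = 0.031746, 1/5 · 0.16667 = 0.033333; with total 0.10343.
Hence P(bowl C | data) = (0.02381) / (0.10343) = 0.23019.

0.230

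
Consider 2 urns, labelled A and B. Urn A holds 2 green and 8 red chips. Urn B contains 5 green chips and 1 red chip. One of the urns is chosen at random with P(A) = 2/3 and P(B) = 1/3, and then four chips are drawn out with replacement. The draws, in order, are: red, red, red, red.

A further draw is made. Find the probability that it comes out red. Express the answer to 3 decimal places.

For each hypothesis, P(data | H) works out to: P(data | urn A) = (8/10)(8/10)(8/10)(8/10) = 0.4096; P(data | urn B) = (1/6)(1/6)(1/6)(1/6) = 0.0007716.
The prior-weighted likelihoods are 2/3 · 0.4096 = 0.27307, 1/3 · 0.0007716 = 0.0002572; with total 0.27332.
Normalising, the posterior is P(urn A | data) = 0.99906, P(urn B | data) = 0.00094101.
So P(red next | data) = Σ P(red next | H) P(H | data) = (4/5)(0.99906) + (1/6)(0.00094101) = 0.7994.

0.799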